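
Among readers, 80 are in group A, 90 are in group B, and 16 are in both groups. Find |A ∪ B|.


|A ∪ B| = |A| + |B| - |A ∩ B|
= 80 + 90 - 16
= 154

|A ∪ B| = 154


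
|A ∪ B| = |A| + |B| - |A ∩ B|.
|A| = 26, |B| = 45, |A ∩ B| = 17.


|A ∪ B| = |A| + |B| - |A ∩ B|
= 26 + 45 - 17
= 54

|A ∪ B| = 54


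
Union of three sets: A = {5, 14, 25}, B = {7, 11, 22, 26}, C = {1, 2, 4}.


A ∪ B = {5, 7, 11, 14, 22, 25, 26}
(A ∪ B) ∪ C = {1, 2, 4, 5, 7, 11, 14, 22, 25, 26}

A ∪ B ∪ C = {1, 2, 4, 5, 7, 11, 14, 22, 25, 26}


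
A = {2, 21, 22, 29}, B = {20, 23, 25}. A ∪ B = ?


A ∪ B = all elements in A or B (or both)
A = {2, 21, 22, 29}
B = {20, 23, 25}
A ∪ B = {2, 20, 21, 22, 23, 25, 29}

A ∪ B = {2, 20, 21, 22, 23, 25, 29}


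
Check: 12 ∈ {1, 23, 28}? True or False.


A = {1, 23, 28}
Checking if 12 is in A
12 is not in A → False

12 ∉ A


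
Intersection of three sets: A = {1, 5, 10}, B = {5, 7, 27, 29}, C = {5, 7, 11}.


A ∩ B = {5}
(A ∩ B) ∩ C = {5}

A ∩ B ∩ C = {5}


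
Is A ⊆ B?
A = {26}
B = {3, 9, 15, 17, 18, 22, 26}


A ⊆ B means every element of A is in B.
All elements of A are in B.
So A ⊆ B.

Yes, A ⊆ B


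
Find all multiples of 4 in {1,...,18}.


Checking each candidate:
Condition: multiples of 4 in {1,...,18}
Result = {4, 8, 12, 16}

{4, 8, 12, 16}


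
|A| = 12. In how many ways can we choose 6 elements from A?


C(n,k) = n! / (k!(n-k)!)
C(12,6) = 12! / (6!6!)
= 924

C(12,6) = 924


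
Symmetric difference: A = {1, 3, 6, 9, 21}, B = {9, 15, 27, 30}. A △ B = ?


A △ B = (A \ B) ∪ (B \ A) = elements in exactly one of A or B
A \ B = {1, 3, 6, 21}
B \ A = {15, 27, 30}
A △ B = {1, 3, 6, 15, 21, 27, 30}

A △ B = {1, 3, 6, 15, 21, 27, 30}


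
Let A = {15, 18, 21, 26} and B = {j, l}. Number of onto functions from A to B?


n = |A| = 4, k = |B| = 2. Surjections via inclusion-exclusion:
S(n,k) = Σ(-1)^i × C(k,i) × (k-i)^n, i=0 to k
i=0: (-1)^0×C(2,0)×2^4 = 16
i=1: (-1)^1×C(2,1)×1^4 = -2
i=2: (-1)^2×C(2,2)×0^4 = 0
Total = 14

Number of surjections = 14


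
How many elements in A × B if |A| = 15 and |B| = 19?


|A × B| = |A| × |B|
= 15 × 19
= 285

|A × B| = 285


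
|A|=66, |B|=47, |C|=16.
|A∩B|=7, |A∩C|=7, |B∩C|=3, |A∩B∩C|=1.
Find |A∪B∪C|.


|A∪B∪C| = |A|+|B|+|C| - |A∩B|-|A∩C|-|B∩C| + |A∩B∩C|
= 66+47+16 - 7-7-3 + 1
= 129 - 17 + 1
= 113

|A ∪ B ∪ C| = 113


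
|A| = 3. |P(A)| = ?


Number of subsets = 2^n
= 2^3
= 8

|P(A)| = 8


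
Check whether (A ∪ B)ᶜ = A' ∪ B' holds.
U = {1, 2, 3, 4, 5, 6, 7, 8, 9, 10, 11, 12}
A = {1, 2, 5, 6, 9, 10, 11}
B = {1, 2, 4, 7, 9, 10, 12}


LHS: A ∪ B = {1, 2, 4, 5, 6, 7, 9, 10, 11, 12}
(A ∪ B)' = U \ (A ∪ B) = {3, 8}
A' = {3, 4, 7, 8, 12}, B' = {3, 5, 6, 8, 11}
Claimed RHS: A' ∪ B' = {3, 4, 5, 6, 7, 8, 11, 12}
Identity is INVALID: LHS = {3, 8} but the RHS claimed here equals {3, 4, 5, 6, 7, 8, 11, 12}. The correct form is (A ∪ B)' = A' ∩ B'.

Identity is invalid: (A ∪ B)' = {3, 8} but A' ∪ B' = {3, 4, 5, 6, 7, 8, 11, 12}. The correct De Morgan law is (A ∪ B)' = A' ∩ B'.


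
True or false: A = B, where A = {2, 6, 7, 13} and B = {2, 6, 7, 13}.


Two sets are equal iff they have exactly the same elements.
A = {2, 6, 7, 13}
B = {2, 6, 7, 13}
Same elements → A = B

Yes, A = B


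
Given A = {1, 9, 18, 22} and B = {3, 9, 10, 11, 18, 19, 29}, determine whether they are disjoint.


Disjoint means A ∩ B = ∅.
A ∩ B = {9, 18}
A ∩ B ≠ ∅, so A and B are NOT disjoint.

No, A and B are not disjoint (A ∩ B = {9, 18})


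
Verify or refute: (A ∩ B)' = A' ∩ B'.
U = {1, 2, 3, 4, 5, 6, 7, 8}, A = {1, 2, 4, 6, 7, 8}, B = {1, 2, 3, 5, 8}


LHS: A ∩ B = {1, 2, 8}
(A ∩ B)' = U \ (A ∩ B) = {3, 4, 5, 6, 7}
A' = {3, 5}, B' = {4, 6, 7}
Claimed RHS: A' ∩ B' = ∅
Identity is INVALID: LHS = {3, 4, 5, 6, 7} but the RHS claimed here equals ∅. The correct form is (A ∩ B)' = A' ∪ B'.

Identity is invalid: (A ∩ B)' = {3, 4, 5, 6, 7} but A' ∩ B' = ∅. The correct De Morgan law is (A ∩ B)' = A' ∪ B'.


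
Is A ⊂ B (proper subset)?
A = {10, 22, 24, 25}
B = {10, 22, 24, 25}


A ⊂ B requires: A ⊆ B AND A ≠ B.
A ⊆ B? Yes
A = B? Yes
A = B, so A is not a PROPER subset.

No, A is not a proper subset of B


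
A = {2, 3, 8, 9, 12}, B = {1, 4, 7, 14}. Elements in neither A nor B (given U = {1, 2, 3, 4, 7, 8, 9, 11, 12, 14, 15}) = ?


A = {2, 3, 8, 9, 12}
B = {1, 4, 7, 14}
Region: in neither A nor B (given U = {1, 2, 3, 4, 7, 8, 9, 11, 12, 14, 15})
Elements: {11, 15}

Elements in neither A nor B (given U = {1, 2, 3, 4, 7, 8, 9, 11, 12, 14, 15}): {11, 15}


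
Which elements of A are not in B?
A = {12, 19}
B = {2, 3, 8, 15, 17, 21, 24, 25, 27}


A \ B = elements in A but not in B
A = {12, 19}
B = {2, 3, 8, 15, 17, 21, 24, 25, 27}
Remove from A any elements in B
A \ B = {12, 19}

A \ B = {12, 19}


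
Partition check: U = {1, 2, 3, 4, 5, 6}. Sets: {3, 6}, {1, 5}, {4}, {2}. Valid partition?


A partition requires: (1) non-empty parts, (2) pairwise disjoint, (3) union = U
Parts: {3, 6}, {1, 5}, {4}, {2}
Union of parts: {1, 2, 3, 4, 5, 6}
U = {1, 2, 3, 4, 5, 6}
All non-empty? True
Pairwise disjoint? True
Covers U? True

Yes, valid partition


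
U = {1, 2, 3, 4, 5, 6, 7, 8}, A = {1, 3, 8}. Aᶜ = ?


Aᶜ = U \ A = elements in U but not in A
U = {1, 2, 3, 4, 5, 6, 7, 8}
A = {1, 3, 8}
Aᶜ = {2, 4, 5, 6, 7}

Aᶜ = {2, 4, 5, 6, 7}


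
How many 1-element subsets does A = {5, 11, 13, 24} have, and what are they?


|A| = 4, so A has C(4,1) = 4 subsets of size 1.
Enumerate by choosing 1 elements from A at a time:
{5}, {11}, {13}, {24}

1-element subsets (4 total): {5}, {11}, {13}, {24}


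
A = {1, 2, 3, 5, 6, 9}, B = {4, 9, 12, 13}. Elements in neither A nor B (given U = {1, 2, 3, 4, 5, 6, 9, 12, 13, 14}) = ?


A = {1, 2, 3, 5, 6, 9}
B = {4, 9, 12, 13}
Region: in neither A nor B (given U = {1, 2, 3, 4, 5, 6, 9, 12, 13, 14})
Elements: {14}

Elements in neither A nor B (given U = {1, 2, 3, 4, 5, 6, 9, 12, 13, 14}): {14}


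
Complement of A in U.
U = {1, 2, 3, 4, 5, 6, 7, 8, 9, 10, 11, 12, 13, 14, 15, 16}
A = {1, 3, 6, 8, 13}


Aᶜ = U \ A = elements in U but not in A
U = {1, 2, 3, 4, 5, 6, 7, 8, 9, 10, 11, 12, 13, 14, 15, 16}
A = {1, 3, 6, 8, 13}
Aᶜ = {2, 4, 5, 7, 9, 10, 11, 12, 14, 15, 16}

Aᶜ = {2, 4, 5, 7, 9, 10, 11, 12, 14, 15, 16}


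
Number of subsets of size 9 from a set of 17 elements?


C(n,k) = n! / (k!(n-k)!)
C(17,9) = 17! / (9!8!)
= 24310

C(17,9) = 24310


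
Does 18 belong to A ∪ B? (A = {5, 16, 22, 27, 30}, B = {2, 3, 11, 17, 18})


A = {5, 16, 22, 27, 30}, B = {2, 3, 11, 17, 18}
A ∪ B = all elements in A or B
A ∪ B = {2, 3, 5, 11, 16, 17, 18, 22, 27, 30}
Checking if 18 ∈ A ∪ B
18 is in A ∪ B → True

18 ∈ A ∪ B


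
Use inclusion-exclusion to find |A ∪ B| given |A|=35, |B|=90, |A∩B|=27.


|A ∪ B| = |A| + |B| - |A ∩ B|
= 35 + 90 - 27
= 98

|A ∪ B| = 98


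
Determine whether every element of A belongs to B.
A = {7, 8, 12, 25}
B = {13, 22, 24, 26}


A ⊆ B means every element of A is in B.
Elements in A not in B: {7, 8, 12, 25}
So A ⊄ B.

No, A ⊄ B


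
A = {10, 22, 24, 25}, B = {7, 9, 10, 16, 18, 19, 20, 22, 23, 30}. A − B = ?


A \ B = elements in A but not in B
A = {10, 22, 24, 25}
B = {7, 9, 10, 16, 18, 19, 20, 22, 23, 30}
Remove from A any elements in B
A \ B = {24, 25}

A \ B = {24, 25}


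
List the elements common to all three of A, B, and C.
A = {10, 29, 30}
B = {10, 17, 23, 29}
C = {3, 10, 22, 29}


A ∩ B = {10, 29}
(A ∩ B) ∩ C = {10, 29}

A ∩ B ∩ C = {10, 29}


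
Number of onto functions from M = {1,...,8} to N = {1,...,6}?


n = |M| = 8, k = |N| = 6. Surjections via inclusion-exclusion:
S(n,k) = Σ(-1)^i × C(k,i) × (k-i)^n, i=0 to k
i=0: (-1)^0×C(6,0)×6^8 = 1679616
i=1: (-1)^1×C(6,1)×5^8 = -2343750
i=2: (-1)^2×C(6,2)×4^8 = 983040
i=3: (-1)^3×C(6,3)×3^8 = -131220
i=4: (-1)^4×C(6,4)×2^8 = 3840
i=5: (-1)^5×C(6,5)×1^8 = -6
i=6: (-1)^6×C(6,6)×0^8 = 0
Total = 191520

Number of surjections = 191520


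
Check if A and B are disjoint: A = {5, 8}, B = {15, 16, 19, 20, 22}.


Disjoint means A ∩ B = ∅.
A ∩ B = ∅
A ∩ B = ∅, so A and B are disjoint.

Yes, A and B are disjoint


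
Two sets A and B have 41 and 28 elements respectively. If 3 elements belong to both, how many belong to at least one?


|A ∪ B| = |A| + |B| - |A ∩ B|
= 41 + 28 - 3
= 66

|A ∪ B| = 66


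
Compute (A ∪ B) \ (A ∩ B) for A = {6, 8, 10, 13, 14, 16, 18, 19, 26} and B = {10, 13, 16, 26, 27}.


A △ B = (A \ B) ∪ (B \ A) = elements in exactly one of A or B
A \ B = {6, 8, 14, 18, 19}
B \ A = {27}
A △ B = {6, 8, 14, 18, 19, 27}

A △ B = {6, 8, 14, 18, 19, 27}


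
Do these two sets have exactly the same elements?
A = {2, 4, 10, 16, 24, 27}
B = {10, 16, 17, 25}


Two sets are equal iff they have exactly the same elements.
A = {2, 4, 10, 16, 24, 27}
B = {10, 16, 17, 25}
Differences: {2, 4, 17, 24, 25, 27}
A ≠ B

No, A ≠ B


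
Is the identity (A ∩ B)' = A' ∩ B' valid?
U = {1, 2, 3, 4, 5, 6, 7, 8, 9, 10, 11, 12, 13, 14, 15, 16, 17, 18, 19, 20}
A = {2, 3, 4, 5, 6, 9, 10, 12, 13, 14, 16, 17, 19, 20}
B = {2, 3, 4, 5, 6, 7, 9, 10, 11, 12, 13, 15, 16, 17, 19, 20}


LHS: A ∩ B = {2, 3, 4, 5, 6, 9, 10, 12, 13, 16, 17, 19, 20}
(A ∩ B)' = U \ (A ∩ B) = {1, 7, 8, 11, 14, 15, 18}
A' = {1, 7, 8, 11, 15, 18}, B' = {1, 8, 14, 18}
Claimed RHS: A' ∩ B' = {1, 8, 18}
Identity is INVALID: LHS = {1, 7, 8, 11, 14, 15, 18} but the RHS claimed here equals {1, 8, 18}. The correct form is (A ∩ B)' = A' ∪ B'.

Identity is invalid: (A ∩ B)' = {1, 7, 8, 11, 14, 15, 18} but A' ∩ B' = {1, 8, 18}. The correct De Morgan law is (A ∩ B)' = A' ∪ B'.


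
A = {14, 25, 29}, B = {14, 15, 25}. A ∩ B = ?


A ∩ B = elements in both A and B
A = {14, 25, 29}
B = {14, 15, 25}
A ∩ B = {14, 25}

A ∩ B = {14, 25}


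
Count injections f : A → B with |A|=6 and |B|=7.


An injection sends each of |A| = 6 inputs to a distinct output in B.
# injections = |B|·(|B|-1)·…·(|B|-|A|+1) = 7! / (7 - 6)!
= 7 × 6 × 5 × 4 × 3 × 2
= 5040

Number of injections = 5040


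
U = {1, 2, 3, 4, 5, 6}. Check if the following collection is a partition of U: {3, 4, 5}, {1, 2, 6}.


A partition requires: (1) non-empty parts, (2) pairwise disjoint, (3) union = U
Parts: {3, 4, 5}, {1, 2, 6}
Union of parts: {1, 2, 3, 4, 5, 6}
U = {1, 2, 3, 4, 5, 6}
All non-empty? True
Pairwise disjoint? True
Covers U? True

Yes, valid partition


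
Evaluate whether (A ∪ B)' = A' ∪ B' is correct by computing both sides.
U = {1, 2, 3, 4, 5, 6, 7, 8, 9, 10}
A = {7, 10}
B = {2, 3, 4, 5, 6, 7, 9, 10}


LHS: A ∪ B = {2, 3, 4, 5, 6, 7, 9, 10}
(A ∪ B)' = U \ (A ∪ B) = {1, 8}
A' = {1, 2, 3, 4, 5, 6, 8, 9}, B' = {1, 8}
Claimed RHS: A' ∪ B' = {1, 2, 3, 4, 5, 6, 8, 9}
Identity is INVALID: LHS = {1, 8} but the RHS claimed here equals {1, 2, 3, 4, 5, 6, 8, 9}. The correct form is (A ∪ B)' = A' ∩ B'.

Identity is invalid: (A ∪ B)' = {1, 8} but A' ∪ B' = {1, 2, 3, 4, 5, 6, 8, 9}. The correct De Morgan law is (A ∪ B)' = A' ∩ B'.


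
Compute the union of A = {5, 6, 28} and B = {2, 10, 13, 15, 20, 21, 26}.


A ∪ B = all elements in A or B (or both)
A = {5, 6, 28}
B = {2, 10, 13, 15, 20, 21, 26}
A ∪ B = {2, 5, 6, 10, 13, 15, 20, 21, 26, 28}

A ∪ B = {2, 5, 6, 10, 13, 15, 20, 21, 26, 28}


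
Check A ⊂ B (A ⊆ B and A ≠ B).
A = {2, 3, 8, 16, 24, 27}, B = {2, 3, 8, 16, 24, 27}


A ⊂ B requires: A ⊆ B AND A ≠ B.
A ⊆ B? Yes
A = B? Yes
A = B, so A is not a PROPER subset.

No, A is not a proper subset of B


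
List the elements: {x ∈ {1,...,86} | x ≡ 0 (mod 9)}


Checking each candidate:
Condition: x in {1,...,86} with x ≡ 0 (mod 9)
Result = {9, 18, 27, 36, 45, 54, 63, 72, 81}

{9, 18, 27, 36, 45, 54, 63, 72, 81}


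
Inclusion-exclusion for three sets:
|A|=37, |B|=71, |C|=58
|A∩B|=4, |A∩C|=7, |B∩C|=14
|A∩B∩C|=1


|A∪B∪C| = |A|+|B|+|C| - |A∩B|-|A∩C|-|B∩C| + |A∩B∩C|
= 37+71+58 - 4-7-14 + 1
= 166 - 25 + 1
= 142

|A ∪ B ∪ C| = 142


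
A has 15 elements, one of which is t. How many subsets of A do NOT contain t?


Subsets of A avoiding t are subsets of A \ {t}, which has 14 elements.
Count = 2^(n-1) = 2^14
= 16384

Number of subsets avoiding t = 16384


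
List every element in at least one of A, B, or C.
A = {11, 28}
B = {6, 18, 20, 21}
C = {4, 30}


A ∪ B = {6, 11, 18, 20, 21, 28}
(A ∪ B) ∪ C = {4, 6, 11, 18, 20, 21, 28, 30}

A ∪ B ∪ C = {4, 6, 11, 18, 20, 21, 28, 30}


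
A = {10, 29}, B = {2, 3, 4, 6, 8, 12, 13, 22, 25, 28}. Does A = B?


Two sets are equal iff they have exactly the same elements.
A = {10, 29}
B = {2, 3, 4, 6, 8, 12, 13, 22, 25, 28}
Differences: {2, 3, 4, 6, 8, 10, 12, 13, 22, 25, 28, 29}
A ≠ B

No, A ≠ B


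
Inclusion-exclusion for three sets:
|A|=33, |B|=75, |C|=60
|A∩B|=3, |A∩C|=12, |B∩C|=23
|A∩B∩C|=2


|A∪B∪C| = |A|+|B|+|C| - |A∩B|-|A∩C|-|B∩C| + |A∩B∩C|
= 33+75+60 - 3-12-23 + 2
= 168 - 38 + 2
= 132

|A ∪ B ∪ C| = 132


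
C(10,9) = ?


C(n,k) = n! / (k!(n-k)!)
C(10,9) = 10! / (9!1!)
= 10

C(10,9) = 10


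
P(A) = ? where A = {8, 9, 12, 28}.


|A| = 4, so |P(A)| = 2^4 = 16
Enumerate subsets by cardinality (0 to 4):
∅, {8}, {9}, {12}, {28}, {8, 9}, {8, 12}, {8, 28}, {9, 12}, {9, 28}, {12, 28}, {8, 9, 12}, {8, 9, 28}, {8, 12, 28}, {9, 12, 28}, {8, 9, 12, 28}

P(A) has 16 subsets: ∅, {8}, {9}, {12}, {28}, {8, 9}, {8, 12}, {8, 28}, {9, 12}, {9, 28}, {12, 28}, {8, 9, 12}, {8, 9, 28}, {8, 12, 28}, {9, 12, 28}, {8, 9, 12, 28}


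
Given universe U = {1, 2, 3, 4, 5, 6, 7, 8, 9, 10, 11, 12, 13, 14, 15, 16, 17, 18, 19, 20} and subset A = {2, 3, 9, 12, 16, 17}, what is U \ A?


Aᶜ = U \ A = elements in U but not in A
U = {1, 2, 3, 4, 5, 6, 7, 8, 9, 10, 11, 12, 13, 14, 15, 16, 17, 18, 19, 20}
A = {2, 3, 9, 12, 16, 17}
Aᶜ = {1, 4, 5, 6, 7, 8, 10, 11, 13, 14, 15, 18, 19, 20}

Aᶜ = {1, 4, 5, 6, 7, 8, 10, 11, 13, 14, 15, 18, 19, 20}


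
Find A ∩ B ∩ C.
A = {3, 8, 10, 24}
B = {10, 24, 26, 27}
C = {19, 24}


A ∩ B = {10, 24}
(A ∩ B) ∩ C = {24}

A ∩ B ∩ C = {24}


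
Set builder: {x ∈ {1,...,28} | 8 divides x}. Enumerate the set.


Checking each candidate:
Condition: multiples of 8 in {1,...,28}
Result = {8, 16, 24}

{8, 16, 24}


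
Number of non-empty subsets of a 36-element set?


Total subsets = 2^n = 2^36 = 68719476736
Non-empty subsets exclude the empty set: 2^n - 1
= 68719476736 - 1
= 68719476735

Number of non-empty subsets = 68719476735


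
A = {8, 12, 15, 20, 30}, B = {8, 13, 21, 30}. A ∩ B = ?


A ∩ B = elements in both A and B
A = {8, 12, 15, 20, 30}
B = {8, 13, 21, 30}
A ∩ B = {8, 30}

A ∩ B = {8, 30}


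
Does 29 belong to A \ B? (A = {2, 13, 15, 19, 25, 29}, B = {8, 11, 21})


A = {2, 13, 15, 19, 25, 29}, B = {8, 11, 21}
A \ B = elements in A but not in B
A \ B = {2, 13, 15, 19, 25, 29}
Checking if 29 ∈ A \ B
29 is in A \ B → True

29 ∈ A \ B


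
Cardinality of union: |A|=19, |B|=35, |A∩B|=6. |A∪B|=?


|A ∪ B| = |A| + |B| - |A ∩ B|
= 19 + 35 - 6
= 48

|A ∪ B| = 48


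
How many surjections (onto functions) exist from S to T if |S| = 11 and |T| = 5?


n = |S| = 11, k = |T| = 5. Surjections via inclusion-exclusion:
S(n,k) = Σ(-1)^i × C(k,i) × (k-i)^n, i=0 to k
i=0: (-1)^0×C(5,0)×5^11 = 48828125
i=1: (-1)^1×C(5,1)×4^11 = -20971520
i=2: (-1)^2×C(5,2)×3^11 = 1771470
i=3: (-1)^3×C(5,3)×2^11 = -20480
i=4: (-1)^4×C(5,4)×1^11 = 5
i=5: (-1)^5×C(5,5)×0^11 = 0
Total = 29607600

Number of surjections = 29607600


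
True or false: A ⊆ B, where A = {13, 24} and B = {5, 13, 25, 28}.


A ⊆ B means every element of A is in B.
Elements in A not in B: {24}
So A ⊄ B.

No, A ⊄ B


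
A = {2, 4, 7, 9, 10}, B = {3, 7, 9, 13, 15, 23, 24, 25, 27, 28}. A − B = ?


A \ B = elements in A but not in B
A = {2, 4, 7, 9, 10}
B = {3, 7, 9, 13, 15, 23, 24, 25, 27, 28}
Remove from A any elements in B
A \ B = {2, 4, 10}

A \ B = {2, 4, 10}


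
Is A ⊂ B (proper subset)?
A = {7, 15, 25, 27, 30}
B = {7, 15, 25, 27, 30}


A ⊂ B requires: A ⊆ B AND A ≠ B.
A ⊆ B? Yes
A = B? Yes
A = B, so A is not a PROPER subset.

No, A is not a proper subset of B


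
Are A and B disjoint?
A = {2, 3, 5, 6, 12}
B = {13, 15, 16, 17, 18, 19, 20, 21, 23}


Disjoint means A ∩ B = ∅.
A ∩ B = ∅
A ∩ B = ∅, so A and B are disjoint.

Yes, A and B are disjoint


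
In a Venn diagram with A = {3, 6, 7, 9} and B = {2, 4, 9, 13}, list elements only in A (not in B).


A = {3, 6, 7, 9}
B = {2, 4, 9, 13}
Region: only in A (not in B)
Elements: {3, 6, 7}

Elements only in A (not in B): {3, 6, 7}


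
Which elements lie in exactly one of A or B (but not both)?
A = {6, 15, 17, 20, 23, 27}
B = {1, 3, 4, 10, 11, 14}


A △ B = (A \ B) ∪ (B \ A) = elements in exactly one of A or B
A \ B = {6, 15, 17, 20, 23, 27}
B \ A = {1, 3, 4, 10, 11, 14}
A △ B = {1, 3, 4, 6, 10, 11, 14, 15, 17, 20, 23, 27}

A △ B = {1, 3, 4, 6, 10, 11, 14, 15, 17, 20, 23, 27}


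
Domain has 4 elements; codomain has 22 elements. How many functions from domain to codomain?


Each of |A| = 4 inputs maps to any of |B| = 22 outputs.
# functions = |B|^|A| = 22^4
= 234256

Number of functions = 234256


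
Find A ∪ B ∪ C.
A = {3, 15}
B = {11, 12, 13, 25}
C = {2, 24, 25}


A ∪ B = {3, 11, 12, 13, 15, 25}
(A ∪ B) ∪ C = {2, 3, 11, 12, 13, 15, 24, 25}

A ∪ B ∪ C = {2, 3, 11, 12, 13, 15, 24, 25}


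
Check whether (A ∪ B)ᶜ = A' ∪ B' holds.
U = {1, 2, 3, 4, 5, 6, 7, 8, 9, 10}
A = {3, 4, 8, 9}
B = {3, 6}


LHS: A ∪ B = {3, 4, 6, 8, 9}
(A ∪ B)' = U \ (A ∪ B) = {1, 2, 5, 7, 10}
A' = {1, 2, 5, 6, 7, 10}, B' = {1, 2, 4, 5, 7, 8, 9, 10}
Claimed RHS: A' ∪ B' = {1, 2, 4, 5, 6, 7, 8, 9, 10}
Identity is INVALID: LHS = {1, 2, 5, 7, 10} but the RHS claimed here equals {1, 2, 4, 5, 6, 7, 8, 9, 10}. The correct form is (A ∪ B)' = A' ∩ B'.

Identity is invalid: (A ∪ B)' = {1, 2, 5, 7, 10} but A' ∪ B' = {1, 2, 4, 5, 6, 7, 8, 9, 10}. The correct De Morgan law is (A ∪ B)' = A' ∩ B'.


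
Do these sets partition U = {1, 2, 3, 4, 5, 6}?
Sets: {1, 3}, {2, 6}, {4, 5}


A partition requires: (1) non-empty parts, (2) pairwise disjoint, (3) union = U
Parts: {1, 3}, {2, 6}, {4, 5}
Union of parts: {1, 2, 3, 4, 5, 6}
U = {1, 2, 3, 4, 5, 6}
All non-empty? True
Pairwise disjoint? True
Covers U? True

Yes, valid partition


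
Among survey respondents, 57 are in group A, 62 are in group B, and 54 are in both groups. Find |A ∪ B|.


|A ∪ B| = |A| + |B| - |A ∩ B|
= 57 + 62 - 54
= 65

|A ∪ B| = 65


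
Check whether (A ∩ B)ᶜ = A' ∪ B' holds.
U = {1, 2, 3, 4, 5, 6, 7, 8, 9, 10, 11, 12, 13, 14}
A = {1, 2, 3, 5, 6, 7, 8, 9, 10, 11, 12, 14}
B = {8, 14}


LHS: A ∩ B = {8, 14}
(A ∩ B)' = U \ (A ∩ B) = {1, 2, 3, 4, 5, 6, 7, 9, 10, 11, 12, 13}
A' = {4, 13}, B' = {1, 2, 3, 4, 5, 6, 7, 9, 10, 11, 12, 13}
Claimed RHS: A' ∪ B' = {1, 2, 3, 4, 5, 6, 7, 9, 10, 11, 12, 13}
Identity is VALID: LHS = RHS = {1, 2, 3, 4, 5, 6, 7, 9, 10, 11, 12, 13} ✓

Identity is valid. (A ∩ B)' = A' ∪ B' = {1, 2, 3, 4, 5, 6, 7, 9, 10, 11, 12, 13}


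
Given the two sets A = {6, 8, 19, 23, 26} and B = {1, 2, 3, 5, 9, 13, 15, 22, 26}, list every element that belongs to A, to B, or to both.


A ∪ B = all elements in A or B (or both)
A = {6, 8, 19, 23, 26}
B = {1, 2, 3, 5, 9, 13, 15, 22, 26}
A ∪ B = {1, 2, 3, 5, 6, 8, 9, 13, 15, 19, 22, 23, 26}

A ∪ B = {1, 2, 3, 5, 6, 8, 9, 13, 15, 19, 22, 23, 26}


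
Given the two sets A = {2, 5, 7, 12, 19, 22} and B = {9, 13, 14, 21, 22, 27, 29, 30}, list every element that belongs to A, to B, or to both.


A ∪ B = all elements in A or B (or both)
A = {2, 5, 7, 12, 19, 22}
B = {9, 13, 14, 21, 22, 27, 29, 30}
A ∪ B = {2, 5, 7, 9, 12, 13, 14, 19, 21, 22, 27, 29, 30}

A ∪ B = {2, 5, 7, 9, 12, 13, 14, 19, 21, 22, 27, 29, 30}


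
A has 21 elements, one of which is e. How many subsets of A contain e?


Subsets of A containing e correspond to subsets of A \ {e}, which has 20 elements.
Count = 2^(n-1) = 2^20
= 1048576

Number of subsets containing e = 1048576


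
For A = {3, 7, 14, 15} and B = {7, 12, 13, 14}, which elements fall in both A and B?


A = {3, 7, 14, 15}
B = {7, 12, 13, 14}
Region: in both A and B
Elements: {7, 14}

Elements in both A and B: {7, 14}


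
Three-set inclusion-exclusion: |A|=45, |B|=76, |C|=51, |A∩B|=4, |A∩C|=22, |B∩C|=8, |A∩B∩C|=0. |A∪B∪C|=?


|A∪B∪C| = |A|+|B|+|C| - |A∩B|-|A∩C|-|B∩C| + |A∩B∩C|
= 45+76+51 - 4-22-8 + 0
= 172 - 34 + 0
= 138

|A ∪ B ∪ C| = 138


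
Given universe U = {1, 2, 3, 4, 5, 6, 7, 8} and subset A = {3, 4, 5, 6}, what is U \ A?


Aᶜ = U \ A = elements in U but not in A
U = {1, 2, 3, 4, 5, 6, 7, 8}
A = {3, 4, 5, 6}
Aᶜ = {1, 2, 7, 8}

Aᶜ = {1, 2, 7, 8}


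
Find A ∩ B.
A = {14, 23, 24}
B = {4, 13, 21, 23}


A ∩ B = elements in both A and B
A = {14, 23, 24}
B = {4, 13, 21, 23}
A ∩ B = {23}

A ∩ B = {23}


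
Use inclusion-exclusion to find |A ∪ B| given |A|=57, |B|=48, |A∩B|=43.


|A ∪ B| = |A| + |B| - |A ∩ B|
= 57 + 48 - 43
= 62

|A ∪ B| = 62


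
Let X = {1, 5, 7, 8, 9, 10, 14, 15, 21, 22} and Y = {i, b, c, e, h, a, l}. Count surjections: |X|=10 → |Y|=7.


n = |X| = 10, k = |Y| = 7. Surjections via inclusion-exclusion:
S(n,k) = Σ(-1)^i × C(k,i) × (k-i)^n, i=0 to k
i=0: (-1)^0×C(7,0)×7^10 = 282475249
i=1: (-1)^1×C(7,1)×6^10 = -423263232
i=2: (-1)^2×C(7,2)×5^10 = 205078125
i=3: (-1)^3×C(7,3)×4^10 = -36700160
i=4: (-1)^4×C(7,4)×3^10 = 2066715
i=5: (-1)^5×C(7,5)×2^10 = -21504
i=6: (-1)^6×C(7,6)×1^10 = 7
i=7: (-1)^7×C(7,7)×0^10 = 0
Total = 29635200

Number of surjections = 29635200


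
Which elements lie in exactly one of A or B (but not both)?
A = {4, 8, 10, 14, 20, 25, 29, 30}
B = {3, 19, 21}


A △ B = (A \ B) ∪ (B \ A) = elements in exactly one of A or B
A \ B = {4, 8, 10, 14, 20, 25, 29, 30}
B \ A = {3, 19, 21}
A △ B = {3, 4, 8, 10, 14, 19, 20, 21, 25, 29, 30}

A △ B = {3, 4, 8, 10, 14, 19, 20, 21, 25, 29, 30}


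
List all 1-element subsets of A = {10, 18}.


|A| = 2, so A has C(2,1) = 2 subsets of size 1.
Enumerate by choosing 1 elements from A at a time:
{10}, {18}

1-element subsets (2 total): {10}, {18}


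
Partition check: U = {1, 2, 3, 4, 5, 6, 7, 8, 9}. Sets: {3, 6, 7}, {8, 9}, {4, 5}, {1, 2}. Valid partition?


A partition requires: (1) non-empty parts, (2) pairwise disjoint, (3) union = U
Parts: {3, 6, 7}, {8, 9}, {4, 5}, {1, 2}
Union of parts: {1, 2, 3, 4, 5, 6, 7, 8, 9}
U = {1, 2, 3, 4, 5, 6, 7, 8, 9}
All non-empty? True
Pairwise disjoint? True
Covers U? True

Yes, valid partition


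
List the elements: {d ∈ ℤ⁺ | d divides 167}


Checking each candidate:
Condition: positive divisors of 167
Result = {1, 167}

{1, 167}


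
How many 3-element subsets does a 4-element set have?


C(n,k) = n! / (k!(n-k)!)
C(4,3) = 4! / (3!1!)
= 4

C(4,3) = 4


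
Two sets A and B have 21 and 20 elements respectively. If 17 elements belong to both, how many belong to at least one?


|A ∪ B| = |A| + |B| - |A ∩ B|
= 21 + 20 - 17
= 24

|A ∪ B| = 24


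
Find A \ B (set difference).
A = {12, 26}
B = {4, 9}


A \ B = elements in A but not in B
A = {12, 26}
B = {4, 9}
Remove from A any elements in B
A \ B = {12, 26}

A \ B = {12, 26}


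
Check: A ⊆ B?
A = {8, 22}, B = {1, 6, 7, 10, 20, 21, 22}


A ⊆ B means every element of A is in B.
Elements in A not in B: {8}
So A ⊄ B.

No, A ⊄ B


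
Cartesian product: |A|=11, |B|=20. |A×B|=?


|A × B| = |A| × |B|
= 11 × 20
= 220

|A × B| = 220


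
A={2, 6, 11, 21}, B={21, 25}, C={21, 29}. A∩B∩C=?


A ∩ B = {21}
(A ∩ B) ∩ C = {21}

A ∩ B ∩ C = {21}


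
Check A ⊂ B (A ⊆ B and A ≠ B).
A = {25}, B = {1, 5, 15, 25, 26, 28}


A ⊂ B requires: A ⊆ B AND A ≠ B.
A ⊆ B? Yes
A = B? No
A ⊂ B: Yes (A is a proper subset of B)

Yes, A ⊂ B


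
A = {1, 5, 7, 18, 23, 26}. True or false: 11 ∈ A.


A = {1, 5, 7, 18, 23, 26}
Checking if 11 is in A
11 is not in A → False

11 ∉ A


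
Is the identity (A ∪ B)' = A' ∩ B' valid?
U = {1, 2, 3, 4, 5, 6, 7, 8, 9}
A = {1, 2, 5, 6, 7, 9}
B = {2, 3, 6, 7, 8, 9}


LHS: A ∪ B = {1, 2, 3, 5, 6, 7, 8, 9}
(A ∪ B)' = U \ (A ∪ B) = {4}
A' = {3, 4, 8}, B' = {1, 4, 5}
Claimed RHS: A' ∩ B' = {4}
Identity is VALID: LHS = RHS = {4} ✓

Identity is valid. (A ∪ B)' = A' ∩ B' = {4}


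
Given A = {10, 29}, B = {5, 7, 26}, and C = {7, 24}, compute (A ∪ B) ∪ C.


A ∪ B = {5, 7, 10, 26, 29}
(A ∪ B) ∪ C = {5, 7, 10, 24, 26, 29}

A ∪ B ∪ C = {5, 7, 10, 24, 26, 29}


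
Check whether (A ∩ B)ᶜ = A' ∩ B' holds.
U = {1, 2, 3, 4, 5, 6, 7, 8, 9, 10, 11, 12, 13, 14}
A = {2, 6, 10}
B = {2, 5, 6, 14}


LHS: A ∩ B = {2, 6}
(A ∩ B)' = U \ (A ∩ B) = {1, 3, 4, 5, 7, 8, 9, 10, 11, 12, 13, 14}
A' = {1, 3, 4, 5, 7, 8, 9, 11, 12, 13, 14}, B' = {1, 3, 4, 7, 8, 9, 10, 11, 12, 13}
Claimed RHS: A' ∩ B' = {1, 3, 4, 7, 8, 9, 11, 12, 13}
Identity is INVALID: LHS = {1, 3, 4, 5, 7, 8, 9, 10, 11, 12, 13, 14} but the RHS claimed here equals {1, 3, 4, 7, 8, 9, 11, 12, 13}. The correct form is (A ∩ B)' = A' ∪ B'.

Identity is invalid: (A ∩ B)' = {1, 3, 4, 5, 7, 8, 9, 10, 11, 12, 13, 14} but A' ∩ B' = {1, 3, 4, 7, 8, 9, 11, 12, 13}. The correct De Morgan law is (A ∩ B)' = A' ∪ B'.


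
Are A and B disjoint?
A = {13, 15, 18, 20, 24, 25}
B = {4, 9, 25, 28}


Disjoint means A ∩ B = ∅.
A ∩ B = {25}
A ∩ B ≠ ∅, so A and B are NOT disjoint.

No, A and B are not disjoint (A ∩ B = {25})


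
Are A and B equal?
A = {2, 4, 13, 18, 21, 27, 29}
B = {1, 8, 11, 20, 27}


Two sets are equal iff they have exactly the same elements.
A = {2, 4, 13, 18, 21, 27, 29}
B = {1, 8, 11, 20, 27}
Differences: {1, 2, 4, 8, 11, 13, 18, 20, 21, 29}
A ≠ B

No, A ≠ B


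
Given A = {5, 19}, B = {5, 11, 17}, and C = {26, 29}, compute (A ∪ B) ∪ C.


A ∪ B = {5, 11, 17, 19}
(A ∪ B) ∪ C = {5, 11, 17, 19, 26, 29}

A ∪ B ∪ C = {5, 11, 17, 19, 26, 29}


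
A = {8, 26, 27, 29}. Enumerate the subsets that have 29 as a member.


A subset of A contains 29 iff the remaining 3 elements form any subset of A \ {29}.
Count: 2^(n-1) = 2^3 = 8
Subsets containing 29: {29}, {8, 29}, {26, 29}, {27, 29}, {8, 26, 29}, {8, 27, 29}, {26, 27, 29}, {8, 26, 27, 29}

Subsets containing 29 (8 total): {29}, {8, 29}, {26, 29}, {27, 29}, {8, 26, 29}, {8, 27, 29}, {26, 27, 29}, {8, 26, 27, 29}


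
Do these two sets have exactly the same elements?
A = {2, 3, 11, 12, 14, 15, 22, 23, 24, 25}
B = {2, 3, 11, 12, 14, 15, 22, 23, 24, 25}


Two sets are equal iff they have exactly the same elements.
A = {2, 3, 11, 12, 14, 15, 22, 23, 24, 25}
B = {2, 3, 11, 12, 14, 15, 22, 23, 24, 25}
Same elements → A = B

Yes, A = B


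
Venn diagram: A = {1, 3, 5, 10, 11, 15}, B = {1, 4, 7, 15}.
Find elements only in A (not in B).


A = {1, 3, 5, 10, 11, 15}
B = {1, 4, 7, 15}
Region: only in A (not in B)
Elements: {3, 5, 10, 11}

Elements only in A (not in B): {3, 5, 10, 11}


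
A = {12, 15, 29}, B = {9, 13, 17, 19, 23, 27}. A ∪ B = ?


A ∪ B = all elements in A or B (or both)
A = {12, 15, 29}
B = {9, 13, 17, 19, 23, 27}
A ∪ B = {9, 12, 13, 15, 17, 19, 23, 27, 29}

A ∪ B = {9, 12, 13, 15, 17, 19, 23, 27, 29}


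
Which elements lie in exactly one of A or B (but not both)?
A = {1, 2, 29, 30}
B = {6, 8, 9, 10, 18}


A △ B = (A \ B) ∪ (B \ A) = elements in exactly one of A or B
A \ B = {1, 2, 29, 30}
B \ A = {6, 8, 9, 10, 18}
A △ B = {1, 2, 6, 8, 9, 10, 18, 29, 30}

A △ B = {1, 2, 6, 8, 9, 10, 18, 29, 30}


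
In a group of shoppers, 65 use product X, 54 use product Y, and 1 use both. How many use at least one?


|A ∪ B| = |A| + |B| - |A ∩ B|
= 65 + 54 - 1
= 118

|A ∪ B| = 118


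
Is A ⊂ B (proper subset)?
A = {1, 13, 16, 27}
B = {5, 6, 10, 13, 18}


A ⊂ B requires: A ⊆ B AND A ≠ B.
A ⊆ B? No
A ⊄ B, so A is not a proper subset.

No, A is not a proper subset of B


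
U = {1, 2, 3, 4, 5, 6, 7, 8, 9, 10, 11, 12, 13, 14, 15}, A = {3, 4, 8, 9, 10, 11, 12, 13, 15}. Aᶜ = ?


Aᶜ = U \ A = elements in U but not in A
U = {1, 2, 3, 4, 5, 6, 7, 8, 9, 10, 11, 12, 13, 14, 15}
A = {3, 4, 8, 9, 10, 11, 12, 13, 15}
Aᶜ = {1, 2, 5, 6, 7, 14}

Aᶜ = {1, 2, 5, 6, 7, 14}


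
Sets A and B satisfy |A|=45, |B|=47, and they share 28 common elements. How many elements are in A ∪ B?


|A ∪ B| = |A| + |B| - |A ∩ B|
= 45 + 47 - 28
= 64

|A ∪ B| = 64


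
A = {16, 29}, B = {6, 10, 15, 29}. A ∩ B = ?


A ∩ B = elements in both A and B
A = {16, 29}
B = {6, 10, 15, 29}
A ∩ B = {29}

A ∩ B = {29}


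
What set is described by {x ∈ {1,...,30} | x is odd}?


Checking each candidate:
Condition: odd numbers in {1,...,30}
Result = {1, 3, 5, 7, 9, 11, 13, 15, 17, 19, 21, 23, 25, 27, 29}

{1, 3, 5, 7, 9, 11, 13, 15, 17, 19, 21, 23, 25, 27, 29}


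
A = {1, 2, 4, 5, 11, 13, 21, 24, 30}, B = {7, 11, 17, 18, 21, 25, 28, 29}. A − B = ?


A \ B = elements in A but not in B
A = {1, 2, 4, 5, 11, 13, 21, 24, 30}
B = {7, 11, 17, 18, 21, 25, 28, 29}
Remove from A any elements in B
A \ B = {1, 2, 4, 5, 13, 24, 30}

A \ B = {1, 2, 4, 5, 13, 24, 30}


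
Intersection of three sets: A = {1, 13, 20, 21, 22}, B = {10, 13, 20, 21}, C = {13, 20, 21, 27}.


A ∩ B = {13, 20, 21}
(A ∩ B) ∩ C = {13, 20, 21}

A ∩ B ∩ C = {13, 20, 21}


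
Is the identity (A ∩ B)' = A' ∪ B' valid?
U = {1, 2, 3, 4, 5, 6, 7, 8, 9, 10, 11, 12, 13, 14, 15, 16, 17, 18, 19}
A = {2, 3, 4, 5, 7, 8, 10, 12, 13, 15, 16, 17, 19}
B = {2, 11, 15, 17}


LHS: A ∩ B = {2, 15, 17}
(A ∩ B)' = U \ (A ∩ B) = {1, 3, 4, 5, 6, 7, 8, 9, 10, 11, 12, 13, 14, 16, 18, 19}
A' = {1, 6, 9, 11, 14, 18}, B' = {1, 3, 4, 5, 6, 7, 8, 9, 10, 12, 13, 14, 16, 18, 19}
Claimed RHS: A' ∪ B' = {1, 3, 4, 5, 6, 7, 8, 9, 10, 11, 12, 13, 14, 16, 18, 19}
Identity is VALID: LHS = RHS = {1, 3, 4, 5, 6, 7, 8, 9, 10, 11, 12, 13, 14, 16, 18, 19} ✓

Identity is valid. (A ∩ B)' = A' ∪ B' = {1, 3, 4, 5, 6, 7, 8, 9, 10, 11, 12, 13, 14, 16, 18, 19}


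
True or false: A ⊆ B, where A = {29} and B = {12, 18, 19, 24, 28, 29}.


A ⊆ B means every element of A is in B.
All elements of A are in B.
So A ⊆ B.

Yes, A ⊆ B


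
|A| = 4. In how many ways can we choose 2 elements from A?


C(n,k) = n! / (k!(n-k)!)
C(4,2) = 4! / (2!2!)
= 6

C(4,2) = 6


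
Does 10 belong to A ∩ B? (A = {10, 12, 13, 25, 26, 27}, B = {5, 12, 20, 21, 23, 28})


A = {10, 12, 13, 25, 26, 27}, B = {5, 12, 20, 21, 23, 28}
A ∩ B = elements in both A and B
A ∩ B = {12}
Checking if 10 ∈ A ∩ B
10 is not in A ∩ B → False

10 ∉ A ∩ B


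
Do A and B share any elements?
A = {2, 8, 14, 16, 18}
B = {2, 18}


Disjoint means A ∩ B = ∅.
A ∩ B = {2, 18}
A ∩ B ≠ ∅, so A and B are NOT disjoint.

Yes — A and B share the element(s) of A ∩ B = {2, 18}, so they are not disjoint


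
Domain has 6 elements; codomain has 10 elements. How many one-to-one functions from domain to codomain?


An injection sends each of |A| = 6 inputs to a distinct output in B.
# injections = |B|·(|B|-1)·…·(|B|-|A|+1) = 10! / (10 - 6)!
= 10 × 9 × 8 × 7 × 6 × 5
= 151200

Number of injections = 151200


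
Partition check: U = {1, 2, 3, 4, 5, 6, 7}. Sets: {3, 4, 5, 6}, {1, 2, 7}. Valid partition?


A partition requires: (1) non-empty parts, (2) pairwise disjoint, (3) union = U
Parts: {3, 4, 5, 6}, {1, 2, 7}
Union of parts: {1, 2, 3, 4, 5, 6, 7}
U = {1, 2, 3, 4, 5, 6, 7}
All non-empty? True
Pairwise disjoint? True
Covers U? True

Yes, valid partition


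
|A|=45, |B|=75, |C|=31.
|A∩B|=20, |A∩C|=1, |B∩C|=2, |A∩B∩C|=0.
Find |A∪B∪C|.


|A∪B∪C| = |A|+|B|+|C| - |A∩B|-|A∩C|-|B∩C| + |A∩B∩C|
= 45+75+31 - 20-1-2 + 0
= 151 - 23 + 0
= 128

|A ∪ B ∪ C| = 128


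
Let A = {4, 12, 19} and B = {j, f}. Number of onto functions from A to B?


n = |A| = 3, k = |B| = 2. Surjections via inclusion-exclusion:
S(n,k) = Σ(-1)^i × C(k,i) × (k-i)^n, i=0 to k
i=0: (-1)^0×C(2,0)×2^3 = 8
i=1: (-1)^1×C(2,1)×1^3 = -2
i=2: (-1)^2×C(2,2)×0^3 = 0
Total = 6

Number of surjections = 6


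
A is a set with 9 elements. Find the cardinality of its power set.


Number of subsets = 2^n
= 2^9
= 512

|P(A)| = 512


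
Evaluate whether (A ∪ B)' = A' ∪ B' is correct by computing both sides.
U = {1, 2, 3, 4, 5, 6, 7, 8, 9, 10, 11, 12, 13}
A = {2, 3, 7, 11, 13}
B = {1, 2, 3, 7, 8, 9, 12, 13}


LHS: A ∪ B = {1, 2, 3, 7, 8, 9, 11, 12, 13}
(A ∪ B)' = U \ (A ∪ B) = {4, 5, 6, 10}
A' = {1, 4, 5, 6, 8, 9, 10, 12}, B' = {4, 5, 6, 10, 11}
Claimed RHS: A' ∪ B' = {1, 4, 5, 6, 8, 9, 10, 11, 12}
Identity is INVALID: LHS = {4, 5, 6, 10} but the RHS claimed here equals {1, 4, 5, 6, 8, 9, 10, 11, 12}. The correct form is (A ∪ B)' = A' ∩ B'.

Identity is invalid: (A ∪ B)' = {4, 5, 6, 10} but A' ∪ B' = {1, 4, 5, 6, 8, 9, 10, 11, 12}. The correct De Morgan law is (A ∪ B)' = A' ∩ B'.


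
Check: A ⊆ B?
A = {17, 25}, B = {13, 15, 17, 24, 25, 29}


A ⊆ B means every element of A is in B.
All elements of A are in B.
So A ⊆ B.

Yes, A ⊆ B


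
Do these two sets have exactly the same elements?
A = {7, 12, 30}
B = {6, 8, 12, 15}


Two sets are equal iff they have exactly the same elements.
A = {7, 12, 30}
B = {6, 8, 12, 15}
Differences: {6, 7, 8, 15, 30}
A ≠ B

No, A ≠ B


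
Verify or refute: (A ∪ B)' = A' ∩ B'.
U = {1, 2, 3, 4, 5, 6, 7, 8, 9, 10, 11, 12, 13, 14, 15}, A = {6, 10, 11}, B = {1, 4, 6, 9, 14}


LHS: A ∪ B = {1, 4, 6, 9, 10, 11, 14}
(A ∪ B)' = U \ (A ∪ B) = {2, 3, 5, 7, 8, 12, 13, 15}
A' = {1, 2, 3, 4, 5, 7, 8, 9, 12, 13, 14, 15}, B' = {2, 3, 5, 7, 8, 10, 11, 12, 13, 15}
Claimed RHS: A' ∩ B' = {2, 3, 5, 7, 8, 12, 13, 15}
Identity is VALID: LHS = RHS = {2, 3, 5, 7, 8, 12, 13, 15} ✓

Identity is valid. (A ∪ B)' = A' ∩ B' = {2, 3, 5, 7, 8, 12, 13, 15}


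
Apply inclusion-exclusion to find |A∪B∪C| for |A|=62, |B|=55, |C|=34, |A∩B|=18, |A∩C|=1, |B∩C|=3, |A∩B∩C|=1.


|A∪B∪C| = |A|+|B|+|C| - |A∩B|-|A∩C|-|B∩C| + |A∩B∩C|
= 62+55+34 - 18-1-3 + 1
= 151 - 22 + 1
= 130

|A ∪ B ∪ C| = 130


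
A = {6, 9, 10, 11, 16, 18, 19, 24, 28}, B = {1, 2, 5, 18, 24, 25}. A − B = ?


A \ B = elements in A but not in B
A = {6, 9, 10, 11, 16, 18, 19, 24, 28}
B = {1, 2, 5, 18, 24, 25}
Remove from A any elements in B
A \ B = {6, 9, 10, 11, 16, 19, 28}

A \ B = {6, 9, 10, 11, 16, 19, 28}


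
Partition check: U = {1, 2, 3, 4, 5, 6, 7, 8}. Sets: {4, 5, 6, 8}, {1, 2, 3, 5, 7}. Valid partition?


A partition requires: (1) non-empty parts, (2) pairwise disjoint, (3) union = U
Parts: {4, 5, 6, 8}, {1, 2, 3, 5, 7}
Union of parts: {1, 2, 3, 4, 5, 6, 7, 8}
U = {1, 2, 3, 4, 5, 6, 7, 8}
All non-empty? True
Pairwise disjoint? False
Covers U? True

No, not a valid partition


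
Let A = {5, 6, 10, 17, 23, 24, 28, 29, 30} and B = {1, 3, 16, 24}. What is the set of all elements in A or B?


A ∪ B = all elements in A or B (or both)
A = {5, 6, 10, 17, 23, 24, 28, 29, 30}
B = {1, 3, 16, 24}
A ∪ B = {1, 3, 5, 6, 10, 16, 17, 23, 24, 28, 29, 30}

A ∪ B = {1, 3, 5, 6, 10, 16, 17, 23, 24, 28, 29, 30}


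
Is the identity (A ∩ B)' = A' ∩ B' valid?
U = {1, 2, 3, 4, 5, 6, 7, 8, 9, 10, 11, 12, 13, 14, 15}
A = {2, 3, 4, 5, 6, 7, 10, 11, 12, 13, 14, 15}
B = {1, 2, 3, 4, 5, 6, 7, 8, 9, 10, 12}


LHS: A ∩ B = {2, 3, 4, 5, 6, 7, 10, 12}
(A ∩ B)' = U \ (A ∩ B) = {1, 8, 9, 11, 13, 14, 15}
A' = {1, 8, 9}, B' = {11, 13, 14, 15}
Claimed RHS: A' ∩ B' = ∅
Identity is INVALID: LHS = {1, 8, 9, 11, 13, 14, 15} but the RHS claimed here equals ∅. The correct form is (A ∩ B)' = A' ∪ B'.

Identity is invalid: (A ∩ B)' = {1, 8, 9, 11, 13, 14, 15} but A' ∩ B' = ∅. The correct De Morgan law is (A ∩ B)' = A' ∪ B'.


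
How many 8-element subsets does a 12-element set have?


C(n,k) = n! / (k!(n-k)!)
C(12,8) = 12! / (8!4!)
= 495

C(12,8) = 495


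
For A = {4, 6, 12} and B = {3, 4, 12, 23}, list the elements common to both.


A ∩ B = elements in both A and B
A = {4, 6, 12}
B = {3, 4, 12, 23}
A ∩ B = {4, 12}

A ∩ B = {4, 12}


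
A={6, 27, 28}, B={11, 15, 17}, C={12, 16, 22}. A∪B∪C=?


A ∪ B = {6, 11, 15, 17, 27, 28}
(A ∪ B) ∪ C = {6, 11, 12, 15, 16, 17, 22, 27, 28}

A ∪ B ∪ C = {6, 11, 12, 15, 16, 17, 22, 27, 28}


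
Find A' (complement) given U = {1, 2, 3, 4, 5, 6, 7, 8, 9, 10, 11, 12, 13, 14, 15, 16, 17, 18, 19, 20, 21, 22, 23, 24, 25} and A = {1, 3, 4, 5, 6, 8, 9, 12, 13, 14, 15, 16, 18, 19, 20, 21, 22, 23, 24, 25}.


Aᶜ = U \ A = elements in U but not in A
U = {1, 2, 3, 4, 5, 6, 7, 8, 9, 10, 11, 12, 13, 14, 15, 16, 17, 18, 19, 20, 21, 22, 23, 24, 25}
A = {1, 3, 4, 5, 6, 8, 9, 12, 13, 14, 15, 16, 18, 19, 20, 21, 22, 23, 24, 25}
Aᶜ = {2, 7, 10, 11, 17}

Aᶜ = {2, 7, 10, 11, 17}


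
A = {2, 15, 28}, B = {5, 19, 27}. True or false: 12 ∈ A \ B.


A = {2, 15, 28}, B = {5, 19, 27}
A \ B = elements in A but not in B
A \ B = {2, 15, 28}
Checking if 12 ∈ A \ B
12 is not in A \ B → False

12 ∉ A \ B


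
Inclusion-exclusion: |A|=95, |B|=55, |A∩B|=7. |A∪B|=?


|A ∪ B| = |A| + |B| - |A ∩ B|
= 95 + 55 - 7
= 143

|A ∪ B| = 143


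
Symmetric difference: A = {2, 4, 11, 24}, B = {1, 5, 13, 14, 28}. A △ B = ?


A △ B = (A \ B) ∪ (B \ A) = elements in exactly one of A or B
A \ B = {2, 4, 11, 24}
B \ A = {1, 5, 13, 14, 28}
A △ B = {1, 2, 4, 5, 11, 13, 14, 24, 28}

A △ B = {1, 2, 4, 5, 11, 13, 14, 24, 28}


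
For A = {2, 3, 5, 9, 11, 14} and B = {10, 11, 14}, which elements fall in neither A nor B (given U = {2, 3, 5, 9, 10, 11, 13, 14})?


A = {2, 3, 5, 9, 11, 14}
B = {10, 11, 14}
Region: in neither A nor B (given U = {2, 3, 5, 9, 10, 11, 13, 14})
Elements: {13}

Elements in neither A nor B (given U = {2, 3, 5, 9, 10, 11, 13, 14}): {13}


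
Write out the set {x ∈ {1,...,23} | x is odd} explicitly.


Checking each candidate:
Condition: odd numbers in {1,...,23}
Result = {1, 3, 5, 7, 9, 11, 13, 15, 17, 19, 21, 23}

{1, 3, 5, 7, 9, 11, 13, 15, 17, 19, 21, 23}


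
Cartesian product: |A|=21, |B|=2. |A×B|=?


|A × B| = |A| × |B|
= 21 × 2
= 42

|A × B| = 42


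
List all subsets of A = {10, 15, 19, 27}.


|A| = 4, so |P(A)| = 2^4 = 16
Enumerate subsets by cardinality (0 to 4):
∅, {10}, {15}, {19}, {27}, {10, 15}, {10, 19}, {10, 27}, {15, 19}, {15, 27}, {19, 27}, {10, 15, 19}, {10, 15, 27}, {10, 19, 27}, {15, 19, 27}, {10, 15, 19, 27}

P(A) has 16 subsets: ∅, {10}, {15}, {19}, {27}, {10, 15}, {10, 19}, {10, 27}, {15, 19}, {15, 27}, {19, 27}, {10, 15, 19}, {10, 15, 27}, {10, 19, 27}, {15, 19, 27}, {10, 15, 19, 27}


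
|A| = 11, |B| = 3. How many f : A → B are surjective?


n = |A| = 11, k = |B| = 3. Surjections via inclusion-exclusion:
S(n,k) = Σ(-1)^i × C(k,i) × (k-i)^n, i=0 to k
i=0: (-1)^0×C(3,0)×3^11 = 177147
i=1: (-1)^1×C(3,1)×2^11 = -6144
i=2: (-1)^2×C(3,2)×1^11 = 3
i=3: (-1)^3×C(3,3)×0^11 = 0
Total = 171006

Number of surjections = 171006


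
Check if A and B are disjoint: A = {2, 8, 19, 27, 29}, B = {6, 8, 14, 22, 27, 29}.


Disjoint means A ∩ B = ∅.
A ∩ B = {8, 27, 29}
A ∩ B ≠ ∅, so A and B are NOT disjoint.

No, A and B are not disjoint (A ∩ B = {8, 27, 29})


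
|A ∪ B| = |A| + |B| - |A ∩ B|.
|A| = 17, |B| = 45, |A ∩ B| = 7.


|A ∪ B| = |A| + |B| - |A ∩ B|
= 17 + 45 - 7
= 55

|A ∪ B| = 55


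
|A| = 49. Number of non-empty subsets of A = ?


Total subsets = 2^n = 2^49 = 562949953421312
Non-empty subsets exclude the empty set: 2^n - 1
= 562949953421312 - 1
= 562949953421311

Number of non-empty subsets = 562949953421311
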